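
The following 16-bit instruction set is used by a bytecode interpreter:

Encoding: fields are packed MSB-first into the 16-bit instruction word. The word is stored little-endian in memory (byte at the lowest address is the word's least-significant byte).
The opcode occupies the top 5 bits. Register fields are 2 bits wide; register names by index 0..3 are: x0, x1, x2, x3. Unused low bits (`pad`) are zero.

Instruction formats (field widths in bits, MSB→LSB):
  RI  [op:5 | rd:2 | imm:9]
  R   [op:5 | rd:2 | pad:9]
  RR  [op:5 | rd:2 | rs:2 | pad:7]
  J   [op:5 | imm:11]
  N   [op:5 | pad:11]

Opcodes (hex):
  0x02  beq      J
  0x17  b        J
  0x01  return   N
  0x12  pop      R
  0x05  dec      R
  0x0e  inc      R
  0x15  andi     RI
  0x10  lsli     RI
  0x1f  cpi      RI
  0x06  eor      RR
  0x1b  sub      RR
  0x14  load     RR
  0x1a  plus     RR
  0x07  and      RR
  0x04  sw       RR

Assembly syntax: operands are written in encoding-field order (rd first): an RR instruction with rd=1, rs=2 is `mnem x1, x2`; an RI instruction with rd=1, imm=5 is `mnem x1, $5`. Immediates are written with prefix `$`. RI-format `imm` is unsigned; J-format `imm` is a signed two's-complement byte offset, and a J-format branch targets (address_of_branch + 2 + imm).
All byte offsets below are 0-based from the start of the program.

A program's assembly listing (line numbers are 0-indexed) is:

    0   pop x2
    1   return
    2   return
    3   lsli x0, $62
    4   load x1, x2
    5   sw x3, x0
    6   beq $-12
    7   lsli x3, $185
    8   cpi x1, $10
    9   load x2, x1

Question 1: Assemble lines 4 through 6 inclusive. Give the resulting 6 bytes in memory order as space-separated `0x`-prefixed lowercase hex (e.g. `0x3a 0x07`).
4. load fields op=0x14:5|rd=1:2|rs=2:2|pad=0:7 → word a300h → 00 a3
5. sw fields op=0x4:5|rd=3:2|rs=0:2|pad=0:7 → word 2600h → 00 26
6. beq fields op=0x2:5|imm=-12:11 → word 17f4h → f4 17

0x00 0xa3 0x00 0x26 0xf4 0x17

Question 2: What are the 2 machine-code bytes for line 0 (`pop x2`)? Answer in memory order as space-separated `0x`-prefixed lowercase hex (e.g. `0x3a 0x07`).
line 0 (pop): pack op=0x12:5|rd=2:2|pad=0:9 = 0x9400; little→ 00 94

0x00 0x94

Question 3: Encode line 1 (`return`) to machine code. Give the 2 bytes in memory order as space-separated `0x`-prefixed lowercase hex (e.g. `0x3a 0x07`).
0x00 0x08

line 1 (return): pack op=0x1:5|pad=0:11 = 0x0800; little→ 00 08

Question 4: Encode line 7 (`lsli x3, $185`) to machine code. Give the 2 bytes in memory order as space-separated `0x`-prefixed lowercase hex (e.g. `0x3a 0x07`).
0xb9 0x86

L7: lsli op=0x10:5|rd=3:2|imm=185:9 ⇒ 0x86b9 ⇒ little b9 86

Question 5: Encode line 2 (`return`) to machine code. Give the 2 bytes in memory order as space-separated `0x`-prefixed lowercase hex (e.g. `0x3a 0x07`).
0x00 0x08

2. return fields op=0x1:5|pad=0:11 → word 0800h → 00 08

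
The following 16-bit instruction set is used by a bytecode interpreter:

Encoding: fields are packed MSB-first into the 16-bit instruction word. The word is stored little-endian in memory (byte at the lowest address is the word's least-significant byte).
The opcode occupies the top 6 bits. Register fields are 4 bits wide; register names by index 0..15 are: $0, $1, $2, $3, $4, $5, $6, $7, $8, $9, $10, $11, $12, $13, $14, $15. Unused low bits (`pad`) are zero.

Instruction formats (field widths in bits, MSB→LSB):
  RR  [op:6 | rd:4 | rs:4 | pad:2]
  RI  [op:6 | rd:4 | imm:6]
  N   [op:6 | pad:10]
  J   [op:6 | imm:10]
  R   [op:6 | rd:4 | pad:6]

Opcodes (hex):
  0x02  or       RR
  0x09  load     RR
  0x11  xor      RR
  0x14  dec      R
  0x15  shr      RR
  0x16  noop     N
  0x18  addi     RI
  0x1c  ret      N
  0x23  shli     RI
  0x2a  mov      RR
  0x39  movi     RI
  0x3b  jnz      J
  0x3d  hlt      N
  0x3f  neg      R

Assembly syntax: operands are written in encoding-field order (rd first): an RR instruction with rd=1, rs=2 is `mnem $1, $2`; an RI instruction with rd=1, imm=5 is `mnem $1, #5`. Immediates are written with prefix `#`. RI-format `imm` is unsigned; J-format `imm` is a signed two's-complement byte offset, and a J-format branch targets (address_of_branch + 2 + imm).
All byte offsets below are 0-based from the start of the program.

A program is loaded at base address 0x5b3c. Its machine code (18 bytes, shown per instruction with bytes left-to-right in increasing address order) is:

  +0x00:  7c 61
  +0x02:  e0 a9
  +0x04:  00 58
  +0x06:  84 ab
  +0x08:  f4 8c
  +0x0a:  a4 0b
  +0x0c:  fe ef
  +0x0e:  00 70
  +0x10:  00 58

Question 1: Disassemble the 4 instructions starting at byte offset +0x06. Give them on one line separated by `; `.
mov $14, $1; shli $3, #52; or $14, $9; jnz #-2

off 0x06: read 84 ab as little → 0xab84
  op=0xab84>>10=0x2a ⇒ mov (RR)
  [9:6] rd=14 = $14
  [5:2] rs=1 = $1
off 0x08: read f4 8c as little → 0x8cf4
  op=0x8cf4>>10=0x23 ⇒ shli (RI)
  [9:6] rd=3 = $3
  [5:0] imm=52 = #52
off 0x0a: read a4 0b as little → 0x0ba4
  op=0x0ba4>>10=0x2 ⇒ or (RR)
  [9:6] rd=14 = $14
  [5:2] rs=9 = $9
off 0x0c: read fe ef as little → 0xeffe
  op=0xeffe>>10=0x3b ⇒ jnz (J)
  [9:0] imm=1022 (s10→-2) = #-2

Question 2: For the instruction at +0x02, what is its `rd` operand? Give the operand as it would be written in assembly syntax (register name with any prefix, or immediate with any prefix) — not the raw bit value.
$7

@+02  little-endian(e0 a9) = 0xa9e0
  top 6b → 0x2a → mov [RR]
  rd@[9:6]=0x7 ⇒ $7
  rs@[5:2]=0x8 ⇒ $8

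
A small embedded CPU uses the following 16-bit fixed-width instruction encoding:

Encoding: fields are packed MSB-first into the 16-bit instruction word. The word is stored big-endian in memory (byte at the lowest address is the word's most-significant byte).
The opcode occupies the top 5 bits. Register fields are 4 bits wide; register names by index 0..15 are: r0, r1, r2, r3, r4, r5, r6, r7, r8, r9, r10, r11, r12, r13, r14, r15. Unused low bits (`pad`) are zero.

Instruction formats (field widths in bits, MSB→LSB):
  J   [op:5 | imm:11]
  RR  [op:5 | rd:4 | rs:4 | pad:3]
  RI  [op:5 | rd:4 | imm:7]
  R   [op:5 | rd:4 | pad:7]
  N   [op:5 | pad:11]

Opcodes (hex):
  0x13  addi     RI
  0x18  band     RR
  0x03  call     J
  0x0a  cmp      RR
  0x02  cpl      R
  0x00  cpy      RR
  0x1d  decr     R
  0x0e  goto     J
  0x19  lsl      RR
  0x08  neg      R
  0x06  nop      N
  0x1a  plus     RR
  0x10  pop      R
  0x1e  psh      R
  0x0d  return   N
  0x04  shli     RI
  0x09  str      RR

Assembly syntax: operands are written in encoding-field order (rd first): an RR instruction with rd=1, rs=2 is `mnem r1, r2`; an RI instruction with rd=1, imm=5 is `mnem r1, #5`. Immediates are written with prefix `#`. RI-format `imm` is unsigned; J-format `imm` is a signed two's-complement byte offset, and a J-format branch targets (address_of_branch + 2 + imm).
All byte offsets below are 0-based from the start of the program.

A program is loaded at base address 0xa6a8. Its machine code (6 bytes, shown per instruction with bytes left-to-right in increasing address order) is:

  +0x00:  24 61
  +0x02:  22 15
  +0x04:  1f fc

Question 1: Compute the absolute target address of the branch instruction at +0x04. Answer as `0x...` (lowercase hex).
[04] 1f fc → 0x1ffc
  opcode bits[15:11]=0x3: call/J
  imm: (w>>0)&0x7ff=0x7fc (s11→-4) → #-4
  target = base 0xa6a8 + off 0x04 + 2 + imm -4 = 0xa6aa

0xa6aa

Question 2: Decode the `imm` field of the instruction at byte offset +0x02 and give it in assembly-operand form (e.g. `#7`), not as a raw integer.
@+02  big-endian(22 15) = 0x2215
  opcode bits[15:11]=0x4: shli/RI
  rd@[10:7]=0x4 ⇒ r4
  imm@[6:0]=0x15 ⇒ #21

#21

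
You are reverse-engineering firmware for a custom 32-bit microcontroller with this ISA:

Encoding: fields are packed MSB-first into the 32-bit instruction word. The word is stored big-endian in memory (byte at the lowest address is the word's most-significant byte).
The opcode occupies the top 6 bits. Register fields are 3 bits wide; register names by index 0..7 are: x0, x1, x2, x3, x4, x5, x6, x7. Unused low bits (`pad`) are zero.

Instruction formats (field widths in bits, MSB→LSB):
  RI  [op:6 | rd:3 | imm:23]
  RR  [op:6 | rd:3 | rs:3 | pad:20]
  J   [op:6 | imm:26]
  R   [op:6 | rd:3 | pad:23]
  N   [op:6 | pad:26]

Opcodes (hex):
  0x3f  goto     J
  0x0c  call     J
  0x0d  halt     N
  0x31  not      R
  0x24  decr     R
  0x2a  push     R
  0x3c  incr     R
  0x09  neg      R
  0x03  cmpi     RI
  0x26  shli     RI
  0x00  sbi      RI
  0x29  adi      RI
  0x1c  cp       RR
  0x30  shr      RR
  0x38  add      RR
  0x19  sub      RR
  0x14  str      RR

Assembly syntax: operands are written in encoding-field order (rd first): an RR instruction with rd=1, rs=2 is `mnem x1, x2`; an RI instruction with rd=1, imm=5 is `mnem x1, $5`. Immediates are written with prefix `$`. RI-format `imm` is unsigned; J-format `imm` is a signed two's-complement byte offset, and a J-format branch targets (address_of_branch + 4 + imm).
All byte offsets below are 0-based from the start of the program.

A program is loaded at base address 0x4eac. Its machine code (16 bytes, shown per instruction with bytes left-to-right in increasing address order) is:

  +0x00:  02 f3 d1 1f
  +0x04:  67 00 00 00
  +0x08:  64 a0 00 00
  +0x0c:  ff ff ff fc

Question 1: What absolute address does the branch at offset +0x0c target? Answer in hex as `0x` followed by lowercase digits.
+0x0c: ff ff ff fc ⇒ word 0xfffffffc (big)
  op=0xfffffffc>>26=0x3f ⇒ goto (J)
  imm@[25:0]=0x3fffffc (s26→-4) ⇒ $-4
  target = base 0x4eac + off 0x0c + 4 + imm -4 = 0x4eb8

0x4eb8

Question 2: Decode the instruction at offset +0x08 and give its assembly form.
sub x1, x2

+0x08: 64 a0 00 00 ⇒ word 0x64a00000 (big)
  op=0x64a00000>>26=0x19 ⇒ sub (RR)
  [25:23] rd=1 = x1
  [22:20] rs=2 = x2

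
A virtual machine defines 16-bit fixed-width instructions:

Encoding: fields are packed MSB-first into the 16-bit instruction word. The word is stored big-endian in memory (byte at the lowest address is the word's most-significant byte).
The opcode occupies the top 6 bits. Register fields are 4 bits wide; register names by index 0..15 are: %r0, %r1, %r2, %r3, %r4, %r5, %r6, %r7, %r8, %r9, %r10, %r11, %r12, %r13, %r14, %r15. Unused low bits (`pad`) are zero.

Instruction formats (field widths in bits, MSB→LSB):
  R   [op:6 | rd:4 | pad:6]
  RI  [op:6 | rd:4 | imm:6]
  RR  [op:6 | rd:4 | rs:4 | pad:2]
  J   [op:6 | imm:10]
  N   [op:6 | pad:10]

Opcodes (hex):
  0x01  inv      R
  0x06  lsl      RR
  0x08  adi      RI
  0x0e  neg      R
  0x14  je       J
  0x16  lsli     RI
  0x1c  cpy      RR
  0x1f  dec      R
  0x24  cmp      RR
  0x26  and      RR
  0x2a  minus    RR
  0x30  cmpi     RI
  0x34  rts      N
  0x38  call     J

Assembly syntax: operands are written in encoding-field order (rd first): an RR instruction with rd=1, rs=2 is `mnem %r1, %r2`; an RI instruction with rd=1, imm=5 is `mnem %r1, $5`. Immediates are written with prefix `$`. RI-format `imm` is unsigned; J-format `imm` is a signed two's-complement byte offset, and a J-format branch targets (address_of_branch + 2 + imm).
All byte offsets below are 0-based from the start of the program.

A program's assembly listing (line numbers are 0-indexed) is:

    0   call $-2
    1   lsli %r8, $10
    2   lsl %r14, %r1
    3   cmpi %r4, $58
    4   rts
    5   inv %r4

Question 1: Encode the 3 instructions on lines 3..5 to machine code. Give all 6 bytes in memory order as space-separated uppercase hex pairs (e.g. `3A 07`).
L3: cmpi op=0x30:6|rd=4:4|imm=58:6 ⇒ 0xc13a ⇒ big c1 3a
L4: rts op=0x34:6|pad=0:10 ⇒ 0xd000 ⇒ big d0 00
L5: inv op=0x1:6|rd=4:4|pad=0:6 ⇒ 0x0500 ⇒ big 05 00

C1 3A D0 00 05 00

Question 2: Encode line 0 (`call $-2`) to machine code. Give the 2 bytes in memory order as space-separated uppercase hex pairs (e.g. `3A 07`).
0. call fields op=0x38:6|imm=-2:10 → word e3feh → e3 fe

E3 FE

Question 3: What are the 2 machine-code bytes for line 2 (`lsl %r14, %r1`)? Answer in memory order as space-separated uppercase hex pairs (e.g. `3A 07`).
1B 84

L2: lsl op=0x6:6|rd=14:4|rs=1:4|pad=0:2 ⇒ 0x1b84 ⇒ big 1b 84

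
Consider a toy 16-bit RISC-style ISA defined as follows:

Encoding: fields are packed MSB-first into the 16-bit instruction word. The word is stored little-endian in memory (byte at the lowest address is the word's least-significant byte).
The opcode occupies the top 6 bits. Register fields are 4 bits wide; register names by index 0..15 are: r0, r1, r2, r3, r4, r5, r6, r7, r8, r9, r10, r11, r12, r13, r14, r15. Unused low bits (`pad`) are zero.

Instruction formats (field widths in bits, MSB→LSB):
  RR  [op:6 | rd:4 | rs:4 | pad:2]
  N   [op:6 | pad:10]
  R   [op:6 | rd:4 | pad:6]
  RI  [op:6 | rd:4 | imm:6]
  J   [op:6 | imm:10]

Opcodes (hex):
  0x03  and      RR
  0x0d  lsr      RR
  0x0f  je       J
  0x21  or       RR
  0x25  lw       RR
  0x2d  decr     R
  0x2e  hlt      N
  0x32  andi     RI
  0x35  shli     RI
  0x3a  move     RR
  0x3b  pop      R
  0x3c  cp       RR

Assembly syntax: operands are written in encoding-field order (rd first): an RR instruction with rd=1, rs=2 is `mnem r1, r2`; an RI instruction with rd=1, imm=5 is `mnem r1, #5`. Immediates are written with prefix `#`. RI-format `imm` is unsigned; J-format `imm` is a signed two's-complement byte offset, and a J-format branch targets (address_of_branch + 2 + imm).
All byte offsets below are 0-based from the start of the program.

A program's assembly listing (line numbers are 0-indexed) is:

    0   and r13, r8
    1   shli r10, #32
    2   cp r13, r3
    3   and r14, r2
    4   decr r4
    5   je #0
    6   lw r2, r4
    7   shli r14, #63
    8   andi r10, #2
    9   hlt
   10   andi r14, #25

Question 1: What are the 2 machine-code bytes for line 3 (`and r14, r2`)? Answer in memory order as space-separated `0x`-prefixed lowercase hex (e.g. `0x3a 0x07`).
3. and fields op=0x3:6|rd=14:4|rs=2:4|pad=0:2 → word 0f88h → 88 0f

0x88 0x0f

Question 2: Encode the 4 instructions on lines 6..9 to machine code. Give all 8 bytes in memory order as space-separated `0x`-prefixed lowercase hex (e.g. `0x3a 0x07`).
6. lw fields op=0x25:6|rd=2:4|rs=4:4|pad=0:2 → word 9490h → 90 94
7. shli fields op=0x35:6|rd=14:4|imm=63:6 → word d7bfh → bf d7
8. andi fields op=0x32:6|rd=10:4|imm=2:6 → word ca82h → 82 ca
9. hlt fields op=0x2e:6|pad=0:10 → word b800h → 00 b8

0x90 0x94 0xbf 0xd7 0x82 0xca 0x00 0xb8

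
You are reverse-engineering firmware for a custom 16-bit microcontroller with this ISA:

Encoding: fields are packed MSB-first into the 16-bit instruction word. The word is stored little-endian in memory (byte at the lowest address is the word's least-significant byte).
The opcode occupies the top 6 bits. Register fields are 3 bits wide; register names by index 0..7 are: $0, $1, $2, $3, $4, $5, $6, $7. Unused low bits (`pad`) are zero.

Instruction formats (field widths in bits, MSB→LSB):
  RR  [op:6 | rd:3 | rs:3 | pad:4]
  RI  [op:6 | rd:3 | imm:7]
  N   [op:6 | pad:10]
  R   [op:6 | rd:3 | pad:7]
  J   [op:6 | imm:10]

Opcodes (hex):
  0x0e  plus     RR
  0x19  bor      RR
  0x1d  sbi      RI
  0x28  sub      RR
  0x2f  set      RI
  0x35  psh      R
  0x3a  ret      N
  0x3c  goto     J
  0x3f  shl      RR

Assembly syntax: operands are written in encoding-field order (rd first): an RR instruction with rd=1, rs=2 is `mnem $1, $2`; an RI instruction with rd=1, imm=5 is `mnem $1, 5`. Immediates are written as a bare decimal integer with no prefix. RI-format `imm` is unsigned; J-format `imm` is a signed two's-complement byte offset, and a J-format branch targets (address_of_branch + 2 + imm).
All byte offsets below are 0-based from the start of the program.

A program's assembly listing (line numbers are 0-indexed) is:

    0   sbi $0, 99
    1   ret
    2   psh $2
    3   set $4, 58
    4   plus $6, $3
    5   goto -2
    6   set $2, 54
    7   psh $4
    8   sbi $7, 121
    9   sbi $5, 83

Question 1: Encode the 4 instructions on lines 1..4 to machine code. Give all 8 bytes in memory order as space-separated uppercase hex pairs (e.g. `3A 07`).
1. ret fields op=0x3a:6|pad=0:10 → word e800h → 00 e8
2. psh fields op=0x35:6|rd=2:3|pad=0:7 → word d500h → 00 d5
3. set fields op=0x2f:6|rd=4:3|imm=58:7 → word be3ah → 3a be
4. plus fields op=0xe:6|rd=6:3|rs=3:3|pad=0:4 → word 3b30h → 30 3b

00 E8 00 D5 3A BE 30 3B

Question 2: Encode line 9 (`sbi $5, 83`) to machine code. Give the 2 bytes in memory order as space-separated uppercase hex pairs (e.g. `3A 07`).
L9: sbi op=0x1d:6|rd=5:3|imm=83:7 ⇒ 0x76d3 ⇒ little d3 76

D3 76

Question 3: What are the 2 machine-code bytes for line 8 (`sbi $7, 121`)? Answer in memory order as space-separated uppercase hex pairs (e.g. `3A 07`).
F9 77

L8: sbi op=0x1d:6|rd=7:3|imm=121:7 ⇒ 0x77f9 ⇒ little f9 77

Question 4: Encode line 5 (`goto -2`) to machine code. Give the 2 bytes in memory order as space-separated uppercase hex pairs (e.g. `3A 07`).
L5: goto op=0x3c:6|imm=-2:10 ⇒ 0xf3fe ⇒ little fe f3

FE F3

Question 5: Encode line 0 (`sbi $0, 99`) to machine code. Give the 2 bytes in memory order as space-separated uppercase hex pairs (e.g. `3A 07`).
63 74

line 0 (sbi): pack op=0x1d:6|rd=0:3|imm=99:7 = 0x7463; little→ 63 74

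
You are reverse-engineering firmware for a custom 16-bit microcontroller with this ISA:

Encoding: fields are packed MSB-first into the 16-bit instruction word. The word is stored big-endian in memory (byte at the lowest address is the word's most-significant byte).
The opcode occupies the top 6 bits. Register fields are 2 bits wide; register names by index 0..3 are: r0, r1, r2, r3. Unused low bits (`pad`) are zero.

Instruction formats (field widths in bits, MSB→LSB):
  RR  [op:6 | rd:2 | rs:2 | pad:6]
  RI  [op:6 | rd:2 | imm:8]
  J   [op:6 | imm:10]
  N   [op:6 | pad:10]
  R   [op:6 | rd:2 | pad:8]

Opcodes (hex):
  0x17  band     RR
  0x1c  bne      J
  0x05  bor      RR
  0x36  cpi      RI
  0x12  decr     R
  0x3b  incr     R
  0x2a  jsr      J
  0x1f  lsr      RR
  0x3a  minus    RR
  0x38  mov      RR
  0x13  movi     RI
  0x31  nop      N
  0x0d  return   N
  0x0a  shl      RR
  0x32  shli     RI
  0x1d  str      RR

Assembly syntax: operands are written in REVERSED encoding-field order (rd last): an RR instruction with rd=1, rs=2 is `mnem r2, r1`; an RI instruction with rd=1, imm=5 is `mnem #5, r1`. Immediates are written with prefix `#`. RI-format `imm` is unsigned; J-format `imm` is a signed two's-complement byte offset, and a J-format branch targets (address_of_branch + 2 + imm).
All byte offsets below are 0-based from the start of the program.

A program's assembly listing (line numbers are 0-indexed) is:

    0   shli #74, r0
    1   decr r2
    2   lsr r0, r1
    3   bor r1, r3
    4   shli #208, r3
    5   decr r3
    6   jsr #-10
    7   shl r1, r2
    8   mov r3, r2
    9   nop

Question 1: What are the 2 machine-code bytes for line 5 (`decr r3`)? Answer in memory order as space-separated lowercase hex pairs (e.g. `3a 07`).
5. decr fields op=0x12:6|rd=3:2|pad=0:8 → word 4b00h → 4b 00

4b 00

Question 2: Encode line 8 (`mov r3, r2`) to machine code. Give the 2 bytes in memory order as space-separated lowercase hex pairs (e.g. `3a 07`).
8. mov fields op=0x38:6|rd=2:2|rs=3:2|pad=0:6 → word e2c0h → e2 c0

e2 c0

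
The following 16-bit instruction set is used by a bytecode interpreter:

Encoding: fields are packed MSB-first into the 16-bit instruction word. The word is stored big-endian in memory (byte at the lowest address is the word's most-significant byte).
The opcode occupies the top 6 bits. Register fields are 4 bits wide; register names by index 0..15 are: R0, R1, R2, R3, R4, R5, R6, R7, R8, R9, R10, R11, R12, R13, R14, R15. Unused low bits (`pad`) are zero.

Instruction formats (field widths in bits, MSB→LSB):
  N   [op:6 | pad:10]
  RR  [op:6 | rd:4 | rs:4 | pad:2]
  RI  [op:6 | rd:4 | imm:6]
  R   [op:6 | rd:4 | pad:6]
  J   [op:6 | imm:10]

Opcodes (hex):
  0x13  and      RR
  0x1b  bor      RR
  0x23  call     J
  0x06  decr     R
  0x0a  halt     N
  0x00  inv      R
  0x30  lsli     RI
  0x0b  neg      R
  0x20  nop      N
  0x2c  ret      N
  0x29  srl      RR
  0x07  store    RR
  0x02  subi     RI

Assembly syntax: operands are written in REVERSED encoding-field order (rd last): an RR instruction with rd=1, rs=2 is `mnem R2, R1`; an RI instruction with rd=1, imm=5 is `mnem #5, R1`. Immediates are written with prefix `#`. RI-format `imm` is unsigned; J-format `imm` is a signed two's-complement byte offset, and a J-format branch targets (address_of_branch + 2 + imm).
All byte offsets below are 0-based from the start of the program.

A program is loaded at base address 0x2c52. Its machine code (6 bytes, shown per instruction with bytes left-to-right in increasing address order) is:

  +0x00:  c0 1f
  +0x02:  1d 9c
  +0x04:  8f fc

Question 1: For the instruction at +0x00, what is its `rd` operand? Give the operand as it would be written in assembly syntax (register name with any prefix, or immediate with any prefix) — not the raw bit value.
R0

+0x00: c0 1f ⇒ word 0xc01f (big)
  op=0xc01f>>10=0x30 ⇒ lsli (RI)
  rd@[9:6]=0x0 ⇒ R0
  imm@[5:0]=0x1f ⇒ #31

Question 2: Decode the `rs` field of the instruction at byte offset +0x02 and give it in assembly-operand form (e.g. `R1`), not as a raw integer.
off 0x02: read 1d 9c as big → 0x1d9c
  op=0x1d9c>>10=0x7 ⇒ store (RR)
  rd: (w>>6)&0xf=0x6 → R6
  rs: (w>>2)&0xf=0x7 → R7

R7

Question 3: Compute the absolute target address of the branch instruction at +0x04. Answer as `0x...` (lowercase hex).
0x2c54

off 0x04: read 8f fc as big → 0x8ffc
  opcode bits[15:10]=0x23: call/J
  imm@[9:0]=0x3fc (s10→-4) ⇒ #-4
  target = base 0x2c52 + off 0x04 + 2 + imm -4 = 0x2c54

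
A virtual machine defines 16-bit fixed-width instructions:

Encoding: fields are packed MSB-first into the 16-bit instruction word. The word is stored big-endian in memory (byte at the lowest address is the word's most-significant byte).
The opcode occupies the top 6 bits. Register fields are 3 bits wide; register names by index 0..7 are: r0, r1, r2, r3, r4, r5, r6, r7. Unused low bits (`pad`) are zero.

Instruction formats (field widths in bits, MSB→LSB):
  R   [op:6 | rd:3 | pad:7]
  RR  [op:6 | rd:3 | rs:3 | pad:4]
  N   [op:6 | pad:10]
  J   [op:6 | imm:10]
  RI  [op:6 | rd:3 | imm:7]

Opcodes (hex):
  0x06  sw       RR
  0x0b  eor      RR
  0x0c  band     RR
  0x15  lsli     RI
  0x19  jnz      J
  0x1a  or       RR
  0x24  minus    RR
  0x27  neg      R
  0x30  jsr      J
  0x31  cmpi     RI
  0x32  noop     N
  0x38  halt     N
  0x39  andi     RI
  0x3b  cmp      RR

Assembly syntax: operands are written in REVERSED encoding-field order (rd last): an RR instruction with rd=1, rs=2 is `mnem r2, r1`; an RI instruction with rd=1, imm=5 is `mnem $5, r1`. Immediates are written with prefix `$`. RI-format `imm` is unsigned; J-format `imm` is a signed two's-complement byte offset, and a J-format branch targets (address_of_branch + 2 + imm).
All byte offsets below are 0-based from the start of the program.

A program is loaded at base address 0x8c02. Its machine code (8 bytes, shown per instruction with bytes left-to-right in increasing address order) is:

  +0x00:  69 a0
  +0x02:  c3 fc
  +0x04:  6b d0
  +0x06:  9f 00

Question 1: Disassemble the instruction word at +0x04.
+0x04: 6b d0 ⇒ word 0x6bd0 (big)
  opcode bits[15:10]=0x1a: or/RR
  [9:7] rd=7 = r7
  [6:4] rs=5 = r5

or r5, r7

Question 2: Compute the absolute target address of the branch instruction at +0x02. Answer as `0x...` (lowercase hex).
@+02  big-endian(c3 fc) = 0xc3fc
  top 6b → 0x30 → jsr [J]
  imm: (w>>0)&0x3ff=0x3fc (s10→-4) → $-4
  target = base 0x8c02 + off 0x02 + 2 + imm -4 = 0x8c02

0x8c02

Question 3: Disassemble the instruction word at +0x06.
neg r6

off 0x06: read 9f 00 as big → 0x9f00
  op=0x9f00>>10=0x27 ⇒ neg (R)
  [9:7] rd=6 = r6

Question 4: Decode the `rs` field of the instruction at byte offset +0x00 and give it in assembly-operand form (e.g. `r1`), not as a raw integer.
r2

[00] 69 a0 → 0x69a0
  top 6b → 0x1a → or [RR]
  [9:7] rd=3 = r3
  [6:4] rs=2 = r2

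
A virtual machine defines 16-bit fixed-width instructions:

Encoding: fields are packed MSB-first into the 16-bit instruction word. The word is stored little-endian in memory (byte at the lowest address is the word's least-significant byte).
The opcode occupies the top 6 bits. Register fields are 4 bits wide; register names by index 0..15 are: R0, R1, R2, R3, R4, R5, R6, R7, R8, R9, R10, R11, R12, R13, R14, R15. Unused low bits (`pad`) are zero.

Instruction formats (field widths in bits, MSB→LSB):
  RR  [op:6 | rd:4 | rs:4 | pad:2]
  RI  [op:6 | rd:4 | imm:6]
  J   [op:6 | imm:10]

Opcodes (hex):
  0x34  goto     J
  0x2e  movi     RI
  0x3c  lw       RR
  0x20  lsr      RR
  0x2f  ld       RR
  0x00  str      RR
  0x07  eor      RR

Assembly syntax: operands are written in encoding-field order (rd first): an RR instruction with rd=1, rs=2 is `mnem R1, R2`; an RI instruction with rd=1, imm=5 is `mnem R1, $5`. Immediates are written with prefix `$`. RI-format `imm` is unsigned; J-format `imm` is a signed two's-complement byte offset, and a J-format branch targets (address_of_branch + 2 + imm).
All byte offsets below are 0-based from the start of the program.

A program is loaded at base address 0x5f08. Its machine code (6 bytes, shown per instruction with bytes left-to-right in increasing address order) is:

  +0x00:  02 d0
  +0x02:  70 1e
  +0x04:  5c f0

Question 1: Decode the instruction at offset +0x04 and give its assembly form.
lw R1, R7

@+04  little-endian(5c f0) = 0xf05c
  top 6b → 0x3c → lw [RR]
  rd@[9:6]=0x1 ⇒ R1
  rs@[5:2]=0x7 ⇒ R7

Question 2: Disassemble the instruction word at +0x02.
eor R9, R12

+0x02: 70 1e ⇒ word 0x1e70 (little)
  op=0x1e70>>10=0x7 ⇒ eor (RR)
  rd: (w>>6)&0xf=0x9 → R9
  rs: (w>>2)&0xf=0xc → R12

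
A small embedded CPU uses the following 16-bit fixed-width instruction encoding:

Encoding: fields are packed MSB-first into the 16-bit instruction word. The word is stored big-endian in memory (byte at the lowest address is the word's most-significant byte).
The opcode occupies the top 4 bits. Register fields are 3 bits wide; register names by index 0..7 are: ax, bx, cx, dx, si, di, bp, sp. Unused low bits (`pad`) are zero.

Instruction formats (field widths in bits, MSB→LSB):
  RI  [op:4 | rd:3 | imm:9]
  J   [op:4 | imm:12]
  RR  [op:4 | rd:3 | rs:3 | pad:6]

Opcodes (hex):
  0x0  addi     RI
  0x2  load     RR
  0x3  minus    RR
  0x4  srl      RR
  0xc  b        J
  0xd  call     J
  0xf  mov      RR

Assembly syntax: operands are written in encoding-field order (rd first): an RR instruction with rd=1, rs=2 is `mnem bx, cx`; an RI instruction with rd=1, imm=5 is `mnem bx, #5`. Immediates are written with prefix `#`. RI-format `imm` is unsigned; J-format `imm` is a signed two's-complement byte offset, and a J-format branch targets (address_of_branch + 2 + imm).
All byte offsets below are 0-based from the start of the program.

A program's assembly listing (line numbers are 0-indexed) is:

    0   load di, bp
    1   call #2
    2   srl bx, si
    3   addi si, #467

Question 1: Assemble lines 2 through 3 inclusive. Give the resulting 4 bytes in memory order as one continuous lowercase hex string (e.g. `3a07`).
430009d3

L2: srl op=0x4:4|rd=1:3|rs=4:3|pad=0:6 ⇒ 0x4300 ⇒ big 43 00
L3: addi op=0x0:4|rd=4:3|imm=467:9 ⇒ 0x09d3 ⇒ big 09 d3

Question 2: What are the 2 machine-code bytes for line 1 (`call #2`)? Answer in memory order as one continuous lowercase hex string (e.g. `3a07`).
d002

1. call fields op=0xd:4|imm=2:12 → word d002h → d0 02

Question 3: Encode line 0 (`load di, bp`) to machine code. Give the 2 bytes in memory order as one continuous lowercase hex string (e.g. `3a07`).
2b80

L0: load op=0x2:4|rd=5:3|rs=6:3|pad=0:6 ⇒ 0x2b80 ⇒ big 2b 80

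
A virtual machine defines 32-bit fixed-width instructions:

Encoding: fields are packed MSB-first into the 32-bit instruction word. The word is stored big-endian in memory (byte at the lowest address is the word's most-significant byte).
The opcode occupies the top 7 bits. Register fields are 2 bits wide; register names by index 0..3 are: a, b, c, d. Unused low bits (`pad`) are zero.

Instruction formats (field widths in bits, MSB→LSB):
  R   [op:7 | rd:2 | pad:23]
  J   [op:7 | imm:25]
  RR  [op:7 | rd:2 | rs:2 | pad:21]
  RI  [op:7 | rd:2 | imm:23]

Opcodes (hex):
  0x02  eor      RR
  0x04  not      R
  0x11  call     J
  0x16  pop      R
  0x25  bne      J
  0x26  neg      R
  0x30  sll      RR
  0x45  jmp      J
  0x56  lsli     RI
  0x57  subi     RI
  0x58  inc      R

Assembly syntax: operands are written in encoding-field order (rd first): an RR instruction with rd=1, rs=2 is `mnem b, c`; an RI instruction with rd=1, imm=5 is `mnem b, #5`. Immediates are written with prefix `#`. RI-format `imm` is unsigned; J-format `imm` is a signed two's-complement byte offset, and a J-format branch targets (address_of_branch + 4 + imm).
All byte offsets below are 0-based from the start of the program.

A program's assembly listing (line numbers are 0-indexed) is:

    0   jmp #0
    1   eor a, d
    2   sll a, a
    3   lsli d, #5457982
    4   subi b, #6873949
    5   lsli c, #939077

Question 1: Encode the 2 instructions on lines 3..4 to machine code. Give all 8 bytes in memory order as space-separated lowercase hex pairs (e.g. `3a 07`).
line 3 (lsli): pack op=0x56:7|rd=3:2|imm=5457982:23 = 0xadd3483e; big→ ad d3 48 3e
line 4 (subi): pack op=0x57:7|rd=1:2|imm=6873949:23 = 0xaee8e35d; big→ ae e8 e3 5d

ad d3 48 3e ae e8 e3 5d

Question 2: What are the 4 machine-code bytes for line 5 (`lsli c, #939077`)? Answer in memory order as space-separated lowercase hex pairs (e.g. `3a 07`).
ad 0e 54 45

L5: lsli op=0x56:7|rd=2:2|imm=939077:23 ⇒ 0xad0e5445 ⇒ big ad 0e 54 45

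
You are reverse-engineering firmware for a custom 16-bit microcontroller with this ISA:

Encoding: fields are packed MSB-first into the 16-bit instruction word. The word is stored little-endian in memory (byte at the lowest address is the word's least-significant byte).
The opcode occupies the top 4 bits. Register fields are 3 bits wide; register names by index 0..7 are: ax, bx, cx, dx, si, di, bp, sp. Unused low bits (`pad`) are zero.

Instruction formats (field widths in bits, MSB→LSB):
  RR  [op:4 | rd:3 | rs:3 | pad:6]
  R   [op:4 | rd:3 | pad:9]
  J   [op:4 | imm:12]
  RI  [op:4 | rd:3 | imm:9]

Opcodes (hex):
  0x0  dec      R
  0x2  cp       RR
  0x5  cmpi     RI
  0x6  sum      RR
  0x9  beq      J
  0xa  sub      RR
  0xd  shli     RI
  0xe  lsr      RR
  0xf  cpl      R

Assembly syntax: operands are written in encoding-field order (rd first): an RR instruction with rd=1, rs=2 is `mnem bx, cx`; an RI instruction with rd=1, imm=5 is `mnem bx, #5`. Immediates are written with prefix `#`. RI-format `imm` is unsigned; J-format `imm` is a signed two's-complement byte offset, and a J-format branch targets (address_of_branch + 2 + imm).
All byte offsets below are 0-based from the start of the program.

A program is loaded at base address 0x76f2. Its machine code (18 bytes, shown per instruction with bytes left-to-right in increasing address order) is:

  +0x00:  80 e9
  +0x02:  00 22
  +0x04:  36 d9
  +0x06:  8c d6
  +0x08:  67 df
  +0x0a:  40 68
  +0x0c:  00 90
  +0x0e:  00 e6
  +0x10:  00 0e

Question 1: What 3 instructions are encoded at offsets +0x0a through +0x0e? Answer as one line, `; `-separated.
sum si, bx; beq #0; lsr dx, ax

off 0x0a: read 40 68 as little → 0x6840
  op=0x6840>>12=0x6 ⇒ sum (RR)
  rd: (w>>9)&0x7=0x4 → si
  rs: (w>>6)&0x7=0x1 → bx
off 0x0c: read 00 90 as little → 0x9000
  op=0x9000>>12=0x9 ⇒ beq (J)
  imm: (w>>0)&0xfff=0x0 → #0
off 0x0e: read 00 e6 as little → 0xe600
  op=0xe600>>12=0xe ⇒ lsr (RR)
  rd: (w>>9)&0x7=0x3 → dx
  rs: (w>>6)&0x7=0x0 → ax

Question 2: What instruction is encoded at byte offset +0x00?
lsr si, bp

off 0x00: read 80 e9 as little → 0xe980
  op=0xe980>>12=0xe ⇒ lsr (RR)
  rd@[11:9]=0x4 ⇒ si
  rs@[8:6]=0x6 ⇒ bp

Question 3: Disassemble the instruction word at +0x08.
off 0x08: read 67 df as little → 0xdf67
  op=0xdf67>>12=0xd ⇒ shli (RI)
  rd@[11:9]=0x7 ⇒ sp
  imm@[8:0]=0x167 ⇒ #359

shli sp, #359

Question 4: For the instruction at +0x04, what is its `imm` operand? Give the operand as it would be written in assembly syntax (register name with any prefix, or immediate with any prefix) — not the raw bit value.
#310

@+04  little-endian(36 d9) = 0xd936
  op=0xd936>>12=0xd ⇒ shli (RI)
  rd: (w>>9)&0x7=0x4 → si
  imm: (w>>0)&0x1ff=0x136 → #310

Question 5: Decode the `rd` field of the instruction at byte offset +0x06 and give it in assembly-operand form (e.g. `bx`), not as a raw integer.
dx

+0x06: 8c d6 ⇒ word 0xd68c (little)
  top 4b → 0xd → shli [RI]
  rd@[11:9]=0x3 ⇒ dx
  imm@[8:0]=0x8c ⇒ #140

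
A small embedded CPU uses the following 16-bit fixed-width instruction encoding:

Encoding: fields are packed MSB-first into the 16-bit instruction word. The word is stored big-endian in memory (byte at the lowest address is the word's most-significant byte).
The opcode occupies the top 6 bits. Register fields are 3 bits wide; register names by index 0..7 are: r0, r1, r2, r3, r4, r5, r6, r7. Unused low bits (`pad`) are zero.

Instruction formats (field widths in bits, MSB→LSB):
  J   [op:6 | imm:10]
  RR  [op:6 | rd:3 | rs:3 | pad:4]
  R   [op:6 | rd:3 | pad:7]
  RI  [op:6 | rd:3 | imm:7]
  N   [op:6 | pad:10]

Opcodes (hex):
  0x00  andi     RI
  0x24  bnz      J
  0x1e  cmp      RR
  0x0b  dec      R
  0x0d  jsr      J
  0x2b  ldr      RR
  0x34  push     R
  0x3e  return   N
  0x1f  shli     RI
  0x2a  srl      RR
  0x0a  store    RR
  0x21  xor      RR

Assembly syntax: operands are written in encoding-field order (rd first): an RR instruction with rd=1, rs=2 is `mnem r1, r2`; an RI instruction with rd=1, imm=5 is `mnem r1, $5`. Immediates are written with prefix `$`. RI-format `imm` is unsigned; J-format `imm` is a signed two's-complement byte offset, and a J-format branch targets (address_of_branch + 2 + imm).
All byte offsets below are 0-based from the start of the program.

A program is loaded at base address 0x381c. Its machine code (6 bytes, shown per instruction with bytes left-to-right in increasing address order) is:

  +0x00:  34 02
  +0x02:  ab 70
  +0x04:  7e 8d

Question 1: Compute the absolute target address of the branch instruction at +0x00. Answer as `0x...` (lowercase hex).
0x3820

+0x00: 34 02 ⇒ word 0x3402 (big)
  opcode bits[15:10]=0xd: jsr/J
  imm: (w>>0)&0x3ff=0x2 → $2
  target = base 0x381c + off 0x00 + 2 + imm 2 = 0x3820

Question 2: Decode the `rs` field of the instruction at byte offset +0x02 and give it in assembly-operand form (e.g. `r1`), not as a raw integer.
r7

+0x02: ab 70 ⇒ word 0xab70 (big)
  top 6b → 0x2a → srl [RR]
  rd: (w>>7)&0x7=0x6 → r6
  rs: (w>>4)&0x7=0x7 → r7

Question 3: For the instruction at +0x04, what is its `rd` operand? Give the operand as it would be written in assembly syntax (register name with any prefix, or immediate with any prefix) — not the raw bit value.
@+04  big-endian(7e 8d) = 0x7e8d
  op=0x7e8d>>10=0x1f ⇒ shli (RI)
  rd@[9:7]=0x5 ⇒ r5
  imm@[6:0]=0xd ⇒ $13

r5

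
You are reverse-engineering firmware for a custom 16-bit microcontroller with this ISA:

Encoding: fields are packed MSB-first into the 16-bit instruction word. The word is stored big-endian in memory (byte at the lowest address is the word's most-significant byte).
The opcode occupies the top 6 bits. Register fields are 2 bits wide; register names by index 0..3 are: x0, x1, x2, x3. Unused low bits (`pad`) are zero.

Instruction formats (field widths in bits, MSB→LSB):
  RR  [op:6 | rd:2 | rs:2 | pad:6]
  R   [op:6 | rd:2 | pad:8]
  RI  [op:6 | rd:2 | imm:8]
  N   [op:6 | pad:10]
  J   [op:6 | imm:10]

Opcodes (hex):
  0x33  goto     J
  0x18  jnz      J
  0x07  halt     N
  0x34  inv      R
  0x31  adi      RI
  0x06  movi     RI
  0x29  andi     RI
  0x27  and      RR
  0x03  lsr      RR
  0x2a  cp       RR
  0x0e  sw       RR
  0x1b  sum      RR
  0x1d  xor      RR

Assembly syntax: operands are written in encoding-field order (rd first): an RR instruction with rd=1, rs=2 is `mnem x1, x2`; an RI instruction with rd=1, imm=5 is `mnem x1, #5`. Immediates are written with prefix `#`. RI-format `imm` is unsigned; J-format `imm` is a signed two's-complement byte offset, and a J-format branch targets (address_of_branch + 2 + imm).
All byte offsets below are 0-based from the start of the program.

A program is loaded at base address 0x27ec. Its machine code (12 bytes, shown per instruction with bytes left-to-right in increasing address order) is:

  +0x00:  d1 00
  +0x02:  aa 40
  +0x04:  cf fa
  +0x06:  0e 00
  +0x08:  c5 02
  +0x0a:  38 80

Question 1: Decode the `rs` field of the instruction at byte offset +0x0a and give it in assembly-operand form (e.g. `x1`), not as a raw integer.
x2

+0x0a: 38 80 ⇒ word 0x3880 (big)
  op=0x3880>>10=0xe ⇒ sw (RR)
  rd@[9:8]=0x0 ⇒ x0
  rs@[7:6]=0x2 ⇒ x2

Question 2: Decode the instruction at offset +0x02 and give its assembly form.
cp x2, x1

@+02  big-endian(aa 40) = 0xaa40
  opcode bits[15:10]=0x2a: cp/RR
  [9:8] rd=2 = x2
  [7:6] rs=1 = x1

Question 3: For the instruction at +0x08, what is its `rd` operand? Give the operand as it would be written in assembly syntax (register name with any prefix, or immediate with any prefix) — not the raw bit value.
+0x08: c5 02 ⇒ word 0xc502 (big)
  op=0xc502>>10=0x31 ⇒ adi (RI)
  rd@[9:8]=0x1 ⇒ x1
  imm@[7:0]=0x2 ⇒ #2

x1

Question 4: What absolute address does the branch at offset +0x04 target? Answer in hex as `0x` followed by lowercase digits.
off 0x04: read cf fa as big → 0xcffa
  opcode bits[15:10]=0x33: goto/J
  imm@[9:0]=0x3fa (s10→-6) ⇒ #-6
  target = base 0x27ec + off 0x04 + 2 + imm -6 = 0x27ec

0x27ec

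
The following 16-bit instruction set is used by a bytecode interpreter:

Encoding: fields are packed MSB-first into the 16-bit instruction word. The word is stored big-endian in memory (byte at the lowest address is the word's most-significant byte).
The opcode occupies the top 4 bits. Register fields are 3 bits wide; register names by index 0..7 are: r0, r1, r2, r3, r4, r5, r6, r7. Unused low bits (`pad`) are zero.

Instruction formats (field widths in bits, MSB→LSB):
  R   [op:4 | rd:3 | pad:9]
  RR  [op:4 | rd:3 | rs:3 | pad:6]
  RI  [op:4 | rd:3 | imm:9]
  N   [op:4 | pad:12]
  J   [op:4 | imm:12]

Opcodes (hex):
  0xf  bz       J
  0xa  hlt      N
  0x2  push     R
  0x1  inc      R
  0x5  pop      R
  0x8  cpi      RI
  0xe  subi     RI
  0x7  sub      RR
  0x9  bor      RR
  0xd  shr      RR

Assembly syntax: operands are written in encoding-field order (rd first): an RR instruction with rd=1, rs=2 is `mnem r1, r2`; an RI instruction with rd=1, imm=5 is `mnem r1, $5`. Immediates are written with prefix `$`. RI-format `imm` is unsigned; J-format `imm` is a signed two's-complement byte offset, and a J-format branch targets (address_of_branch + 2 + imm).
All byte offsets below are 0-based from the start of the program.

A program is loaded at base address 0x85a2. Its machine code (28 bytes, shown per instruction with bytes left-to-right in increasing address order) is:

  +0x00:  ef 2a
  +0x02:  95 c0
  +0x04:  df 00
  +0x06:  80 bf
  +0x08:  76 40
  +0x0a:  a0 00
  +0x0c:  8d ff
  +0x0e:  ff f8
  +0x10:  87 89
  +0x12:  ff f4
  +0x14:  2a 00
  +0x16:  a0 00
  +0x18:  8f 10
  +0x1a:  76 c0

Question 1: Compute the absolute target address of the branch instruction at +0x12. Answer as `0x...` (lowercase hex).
off 0x12: read ff f4 as big → 0xfff4
  opcode bits[15:12]=0xf: bz/J
  [11:0] imm=4084 (s12→-12) = $-12
  target = base 0x85a2 + off 0x12 + 2 + imm -12 = 0x85aa

0x85aa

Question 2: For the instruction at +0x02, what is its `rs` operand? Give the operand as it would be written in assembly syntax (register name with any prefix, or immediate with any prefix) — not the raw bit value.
off 0x02: read 95 c0 as big → 0x95c0
  op=0x95c0>>12=0x9 ⇒ bor (RR)
  [11:9] rd=2 = r2
  [8:6] rs=7 = r7

r7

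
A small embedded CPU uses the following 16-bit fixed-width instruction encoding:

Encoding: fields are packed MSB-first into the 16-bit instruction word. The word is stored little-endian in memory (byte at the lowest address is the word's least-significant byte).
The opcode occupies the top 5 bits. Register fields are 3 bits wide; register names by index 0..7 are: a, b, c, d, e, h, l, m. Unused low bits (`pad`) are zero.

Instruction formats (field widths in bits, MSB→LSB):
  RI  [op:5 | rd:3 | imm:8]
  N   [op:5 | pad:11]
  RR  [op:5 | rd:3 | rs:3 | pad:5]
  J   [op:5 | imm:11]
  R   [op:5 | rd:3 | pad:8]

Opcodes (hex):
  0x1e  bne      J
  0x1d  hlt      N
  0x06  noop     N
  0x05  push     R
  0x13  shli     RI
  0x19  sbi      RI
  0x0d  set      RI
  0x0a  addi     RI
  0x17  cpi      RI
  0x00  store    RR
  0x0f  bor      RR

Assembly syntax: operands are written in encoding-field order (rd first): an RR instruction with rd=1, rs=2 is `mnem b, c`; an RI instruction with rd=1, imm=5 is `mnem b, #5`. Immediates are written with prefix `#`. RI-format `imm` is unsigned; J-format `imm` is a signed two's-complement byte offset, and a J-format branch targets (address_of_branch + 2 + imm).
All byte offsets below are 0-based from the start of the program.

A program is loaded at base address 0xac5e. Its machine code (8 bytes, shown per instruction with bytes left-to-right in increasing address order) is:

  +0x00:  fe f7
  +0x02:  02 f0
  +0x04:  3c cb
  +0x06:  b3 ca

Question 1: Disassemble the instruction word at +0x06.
sbi c, #179

@+06  little-endian(b3 ca) = 0xcab3
  opcode bits[15:11]=0x19: sbi/RI
  [10:8] rd=2 = c
  [7:0] imm=179 = #179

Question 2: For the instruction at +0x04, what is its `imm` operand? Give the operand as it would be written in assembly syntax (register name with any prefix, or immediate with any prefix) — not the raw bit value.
+0x04: 3c cb ⇒ word 0xcb3c (little)
  top 5b → 0x19 → sbi [RI]
  [10:8] rd=3 = d
  [7:0] imm=60 = #60

#60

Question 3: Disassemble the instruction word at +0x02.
bne #2

[02] 02 f0 → 0xf002
  opcode bits[15:11]=0x1e: bne/J
  imm@[10:0]=0x2 ⇒ #2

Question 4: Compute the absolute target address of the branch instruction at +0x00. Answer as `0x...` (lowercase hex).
+0x00: fe f7 ⇒ word 0xf7fe (little)
  opcode bits[15:11]=0x1e: bne/J
  imm@[10:0]=0x7fe (s11→-2) ⇒ #-2
  target = base 0xac5e + off 0x00 + 2 + imm -2 = 0xac5e

0xac5e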